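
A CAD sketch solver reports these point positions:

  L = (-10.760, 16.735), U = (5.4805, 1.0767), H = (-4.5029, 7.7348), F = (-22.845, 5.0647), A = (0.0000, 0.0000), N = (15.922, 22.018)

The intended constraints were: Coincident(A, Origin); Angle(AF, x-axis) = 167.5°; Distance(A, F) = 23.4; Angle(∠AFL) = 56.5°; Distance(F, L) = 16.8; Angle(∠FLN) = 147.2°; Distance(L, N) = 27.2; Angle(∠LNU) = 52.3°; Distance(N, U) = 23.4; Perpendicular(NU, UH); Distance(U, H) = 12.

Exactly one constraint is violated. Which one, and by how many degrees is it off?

Perpendicular(NU, UH) — off by 7.20°.

A = (0.00, 0.00) ✓; AF at 167.5° ✓; |AF| = 23.40 ✓; ∠AFL = 56.50° ✓; |FL| = 16.80 ✓; ∠FLN = 147.2° ✓; |LN| = 27.20 ✓; ∠LNU = 52.30° ✓; |NU| = 23.40 ✓; ∠(NU, UH) = 97.20° ✗; |UH| = 12.00 ✓.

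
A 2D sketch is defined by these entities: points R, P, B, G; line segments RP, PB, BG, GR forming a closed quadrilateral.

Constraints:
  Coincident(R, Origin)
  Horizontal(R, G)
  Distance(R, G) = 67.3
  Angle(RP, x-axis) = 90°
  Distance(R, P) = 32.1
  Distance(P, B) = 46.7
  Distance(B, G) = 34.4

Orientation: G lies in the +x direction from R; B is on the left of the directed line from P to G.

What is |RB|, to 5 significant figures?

53.922

R is at the origin; R and G share the same y with |RG| = 67.3 and G in +x, so G = (67.3, 0). RP runs at 90.0° with |RP| = 32.1, so P = (1.9656e-15, 32.100). B is determined by |PB| = 46.7 and |BG| = 34.4 together: it lies at the intersection of circle(P, 46.7) and circle(G, 34.4). With |PG| = 74.563, the foot of the radical line on PG is 43.971 from P and the perpendicular offset is √(46.7² − 43.971²) = 15.731. Taking the left-of-PG solution: B = (46.460, 27.369).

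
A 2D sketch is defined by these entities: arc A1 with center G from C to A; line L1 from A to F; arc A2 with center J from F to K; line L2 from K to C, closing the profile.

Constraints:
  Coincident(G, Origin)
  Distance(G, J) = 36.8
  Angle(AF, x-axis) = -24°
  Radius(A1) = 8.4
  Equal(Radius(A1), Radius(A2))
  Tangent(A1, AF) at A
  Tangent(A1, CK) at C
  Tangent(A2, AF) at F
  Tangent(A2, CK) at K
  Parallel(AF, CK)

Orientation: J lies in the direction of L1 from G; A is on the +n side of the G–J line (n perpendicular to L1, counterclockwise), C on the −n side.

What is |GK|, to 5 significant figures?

37.747

The slot axis is L1's direction at -24.0°, so u = (cos -24.0°, sin -24.0°) = (0.91355, -0.40674) and n = (−sin -24.0°, cos -24.0°) = (0.40674, 0.91355). G is at the origin and J lies 36.8 along u from G, so J = 36.8·u = (33.618, -14.968). Tangency of A1 to both parallel lines with radius 8.4 puts A and C at G ± 8.4·n: A = (3.4166, 7.6738), C = (-3.4166, -7.6738). Equal radii place F and K the same way about J: F = J + 8.4·n = (37.035, -7.2941), K = J − 8.4·n = (30.202, -22.642). Then |GK| = |K − G| = 37.747.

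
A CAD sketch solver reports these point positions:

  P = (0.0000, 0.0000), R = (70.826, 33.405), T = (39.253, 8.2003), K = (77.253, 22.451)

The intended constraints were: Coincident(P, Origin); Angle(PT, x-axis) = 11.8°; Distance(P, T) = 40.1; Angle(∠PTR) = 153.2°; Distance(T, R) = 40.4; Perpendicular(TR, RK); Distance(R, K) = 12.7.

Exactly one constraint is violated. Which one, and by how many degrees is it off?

Perpendicular(TR, RK) — off by 8.20°.

P = (0.00, 0.00) ✓; PT at 11.80° ✓; |PT| = 40.10 ✓; ∠PTR = 153.2° ✓; |TR| = 40.40 ✓; ∠(TR, RK) = 98.20° ✗; |RK| = 12.70 ✓.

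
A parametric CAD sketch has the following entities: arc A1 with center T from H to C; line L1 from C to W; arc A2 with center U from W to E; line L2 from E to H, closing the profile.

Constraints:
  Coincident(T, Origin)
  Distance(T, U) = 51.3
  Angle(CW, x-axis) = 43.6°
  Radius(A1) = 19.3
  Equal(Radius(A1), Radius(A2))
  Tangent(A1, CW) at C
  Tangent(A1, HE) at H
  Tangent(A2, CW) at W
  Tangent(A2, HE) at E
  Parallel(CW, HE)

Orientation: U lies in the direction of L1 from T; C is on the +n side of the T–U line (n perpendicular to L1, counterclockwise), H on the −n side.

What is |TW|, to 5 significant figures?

54.810

The slot axis is L1's direction at 43.6°, so u = (cos 43.6°, sin 43.6°) = (0.72417, 0.68962) and n = (−sin 43.6°, cos 43.6°) = (-0.68962, 0.72417). T is at the origin and U lies 51.3 along u from T, so U = 51.3·u = (37.150, 35.377). Tangency of A1 to both parallel lines with radius 19.3 puts C and H at T ± 19.3·n: C = (-13.310, 13.977), H = (13.310, -13.977). Equal radii place W and E the same way about U: W = U + 19.3·n = (23.840, 49.354), E = U − 19.3·n = (50.460, 21.401). Then |TW| = |W − T| = 54.810.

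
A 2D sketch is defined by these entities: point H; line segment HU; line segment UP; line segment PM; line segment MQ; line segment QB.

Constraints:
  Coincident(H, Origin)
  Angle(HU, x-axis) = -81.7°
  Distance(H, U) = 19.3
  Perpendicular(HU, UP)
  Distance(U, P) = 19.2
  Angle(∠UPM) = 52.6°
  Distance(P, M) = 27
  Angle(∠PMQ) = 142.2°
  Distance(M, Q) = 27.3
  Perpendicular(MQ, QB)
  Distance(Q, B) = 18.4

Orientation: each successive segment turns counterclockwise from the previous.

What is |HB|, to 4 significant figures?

29.59

H is at the origin; HU runs at -81.7° with length 19.3, so U = (2.786, -19.10). The perpendicularity gives UP at right angles to HU, so UP runs at 8.300°; with |UP| = 19.2, P = (21.78, -16.33). ∠UPM = 52.6° gives PM at 135.7° from the x-axis; with |PM| = 27.0, M = (2.461, 2.531). ∠PMQ = 142.2° gives MQ at 173.5° from the x-axis; with |MQ| = 27.3, Q = (-24.66, 5.621). MQ ⟂ QB, so QB runs at -96.50°; with |QB| = 18.4, B = (-26.75, -12.66). Then |HB| = |B − H| = 29.59.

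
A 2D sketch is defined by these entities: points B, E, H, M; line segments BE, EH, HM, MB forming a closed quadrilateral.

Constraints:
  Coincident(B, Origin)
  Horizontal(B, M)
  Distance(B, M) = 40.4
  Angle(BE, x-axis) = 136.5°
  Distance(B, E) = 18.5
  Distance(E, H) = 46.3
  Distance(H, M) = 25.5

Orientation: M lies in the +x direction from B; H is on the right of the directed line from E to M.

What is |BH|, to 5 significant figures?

27.840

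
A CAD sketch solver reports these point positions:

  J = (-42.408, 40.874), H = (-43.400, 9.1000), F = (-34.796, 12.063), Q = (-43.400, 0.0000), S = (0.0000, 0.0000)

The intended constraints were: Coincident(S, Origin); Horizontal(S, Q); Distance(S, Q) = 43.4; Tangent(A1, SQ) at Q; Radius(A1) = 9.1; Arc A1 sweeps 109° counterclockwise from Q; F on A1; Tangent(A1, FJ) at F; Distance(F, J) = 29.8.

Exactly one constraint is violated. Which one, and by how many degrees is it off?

Tangent(A1, FJ) at F — off by 4.20°.

S = (0.00, 0.00) ✓; S.y = 0.00, Q.y = 0.00 ✓; |SQ| = 43.40 ✓; ∠(HQ, QS) = 90.00° ✓; |HQ| = 9.100 ✓; bearing(H→F) − bearing(H→Q) = 109.0° ✓; |HF| = 9.100 ✓; ∠(HF, FJ) = 94.20° ✗; |FJ| = 29.80 ✓.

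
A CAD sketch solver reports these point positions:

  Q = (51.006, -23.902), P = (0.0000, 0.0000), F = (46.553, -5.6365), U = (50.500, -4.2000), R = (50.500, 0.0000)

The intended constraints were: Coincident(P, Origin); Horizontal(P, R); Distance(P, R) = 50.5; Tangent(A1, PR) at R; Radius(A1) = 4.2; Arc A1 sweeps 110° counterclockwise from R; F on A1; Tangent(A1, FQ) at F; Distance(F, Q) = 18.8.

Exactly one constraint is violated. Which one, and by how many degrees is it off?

Tangent(A1, FQ) at F — off by 6.30°.

P = (0.00, 0.00) ✓; P.y = 0.00, R.y = 0.00 ✓; |PR| = 50.50 ✓; ∠(UR, RP) = 90.00° ✓; |UR| = 4.200 ✓; bearing(U→F) − bearing(U→R) = 110.0° ✓; |UF| = 4.200 ✓; ∠(UF, FQ) = 96.30° ✗; |FQ| = 18.80 ✓.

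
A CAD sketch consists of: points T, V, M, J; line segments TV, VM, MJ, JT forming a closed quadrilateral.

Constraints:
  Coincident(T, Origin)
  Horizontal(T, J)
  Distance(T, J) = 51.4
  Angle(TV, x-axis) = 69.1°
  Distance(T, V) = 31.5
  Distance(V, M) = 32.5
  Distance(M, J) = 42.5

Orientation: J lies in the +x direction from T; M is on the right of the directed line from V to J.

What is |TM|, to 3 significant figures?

9.49

Checks: |VM| = 32.50 ✓; |MJ| = 42.50 ✓.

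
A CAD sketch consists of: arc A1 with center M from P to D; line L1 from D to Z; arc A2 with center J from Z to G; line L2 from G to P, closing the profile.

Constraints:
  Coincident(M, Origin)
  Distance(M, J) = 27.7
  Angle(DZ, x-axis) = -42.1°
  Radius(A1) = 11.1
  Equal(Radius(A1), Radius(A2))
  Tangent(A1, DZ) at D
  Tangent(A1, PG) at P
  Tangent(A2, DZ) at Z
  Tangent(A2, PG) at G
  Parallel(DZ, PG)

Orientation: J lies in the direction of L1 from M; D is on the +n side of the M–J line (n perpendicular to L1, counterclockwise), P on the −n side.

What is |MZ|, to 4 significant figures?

29.84

The slot axis is L1's direction at -42.1°, so u = (cos -42.1°, sin -42.1°) = (0.7420, -0.6704) and n = (−sin -42.1°, cos -42.1°) = (0.6704, 0.7420). M is at the origin and J lies 27.7 along u from M, so J = 27.7·u = (20.55, -18.57). Tangency of A1 to both parallel lines with radius 11.1 puts D and P at M ± 11.1·n: D = (7.442, 8.236), P = (-7.442, -8.236). Equal radii place Z and G the same way about J: Z = J + 11.1·n = (27.99, -10.33), G = J − 11.1·n = (13.11, -26.81). Then |MZ| = |Z − M| = 29.84.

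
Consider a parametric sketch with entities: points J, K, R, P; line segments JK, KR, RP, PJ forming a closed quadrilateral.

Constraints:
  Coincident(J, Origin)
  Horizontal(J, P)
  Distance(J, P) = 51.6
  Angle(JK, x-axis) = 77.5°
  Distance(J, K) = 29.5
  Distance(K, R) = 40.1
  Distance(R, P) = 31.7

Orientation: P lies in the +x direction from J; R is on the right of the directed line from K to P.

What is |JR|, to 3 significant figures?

22.7

J is at the origin; JP is horizontal with |JP| = 51.6 and P in +x, so P = (51.6, 0). JK runs at 77.5° with |JK| = 29.5, so K = (6.38, 28.8). R is determined by |KR| = 40.1 and |RP| = 31.7 together: it lies at the intersection of circle(K, 40.1) and circle(P, 31.7). With |KP| = 53.6, the foot of the radical line on KP is 32.4 from K and the perpendicular offset is √(40.1² − 32.4²) = 23.6. Taking the right-of-KP solution: R = (21.1, -8.52).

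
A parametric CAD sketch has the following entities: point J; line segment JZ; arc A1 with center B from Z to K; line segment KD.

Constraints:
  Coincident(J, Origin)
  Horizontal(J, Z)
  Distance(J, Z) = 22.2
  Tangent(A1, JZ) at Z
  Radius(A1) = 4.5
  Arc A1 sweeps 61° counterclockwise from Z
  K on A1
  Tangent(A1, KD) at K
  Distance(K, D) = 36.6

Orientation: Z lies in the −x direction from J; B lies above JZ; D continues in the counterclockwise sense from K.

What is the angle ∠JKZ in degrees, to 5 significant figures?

142.27°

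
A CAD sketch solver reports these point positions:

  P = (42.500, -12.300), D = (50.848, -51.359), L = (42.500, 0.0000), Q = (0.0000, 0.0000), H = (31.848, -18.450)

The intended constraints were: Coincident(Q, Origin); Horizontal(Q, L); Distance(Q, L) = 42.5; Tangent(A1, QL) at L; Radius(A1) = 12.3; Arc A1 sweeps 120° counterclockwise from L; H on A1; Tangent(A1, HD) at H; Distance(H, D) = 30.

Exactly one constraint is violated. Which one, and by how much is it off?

Distance(H, D) = 30 — off by 8.00.

Q = (0.00, 0.00) ✓; Q.y = 0.00, L.y = 0.00 ✓; |QL| = 42.50 ✓; ∠(PL, LQ) = 90.00° ✓; |PL| = 12.30 ✓; bearing(P→H) − bearing(P→L) = 120.0° ✓; |PH| = 12.30 ✓; ∠(PH, HD) = 90.00° ✓; |HD| = 38.00 ✗.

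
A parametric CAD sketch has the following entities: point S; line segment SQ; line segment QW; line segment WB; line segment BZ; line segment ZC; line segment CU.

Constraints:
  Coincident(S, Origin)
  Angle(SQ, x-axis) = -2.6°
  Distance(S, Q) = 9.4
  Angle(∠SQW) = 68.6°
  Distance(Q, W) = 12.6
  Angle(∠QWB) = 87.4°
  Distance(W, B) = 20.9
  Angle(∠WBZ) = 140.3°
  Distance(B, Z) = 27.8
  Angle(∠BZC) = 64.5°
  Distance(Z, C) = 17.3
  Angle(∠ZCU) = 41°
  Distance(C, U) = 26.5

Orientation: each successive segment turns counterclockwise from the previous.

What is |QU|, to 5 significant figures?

38.701

S is at the origin; SQ runs at -2.6° with length 9.4, so Q = (9.3903, -0.42641). ∠SQW = 68.6° gives QW at 108.80° from the x-axis; with |QW| = 12.6, W = (5.3298, 11.501). ∠QWB = 87.4° gives WB at -158.60° from the x-axis; with |WB| = 20.9, B = (-14.129, 3.8754). ∠WBZ = 140.3° gives BZ at -118.90° from the x-axis; with |BZ| = 27.8, Z = (-27.565, -20.462). ∠BZC = 64.5° gives ZC at -3.4000° from the x-axis; with |ZC| = 17.3, C = (-10.295, -21.488). ∠ZCU = 41.0° gives CU at 135.60° from the x-axis; with |CU| = 26.5, U = (-29.229, -2.9474). Then |QU| = |U − Q| = 38.701.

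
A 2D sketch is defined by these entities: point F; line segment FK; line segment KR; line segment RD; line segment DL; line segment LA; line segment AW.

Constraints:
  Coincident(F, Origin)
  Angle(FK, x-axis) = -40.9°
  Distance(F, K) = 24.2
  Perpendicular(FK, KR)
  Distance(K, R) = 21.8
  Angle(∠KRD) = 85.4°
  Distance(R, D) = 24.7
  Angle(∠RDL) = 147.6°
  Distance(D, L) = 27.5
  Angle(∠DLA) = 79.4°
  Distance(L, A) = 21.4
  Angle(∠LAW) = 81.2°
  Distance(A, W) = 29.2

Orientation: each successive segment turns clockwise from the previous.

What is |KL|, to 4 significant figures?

46.70

∠KRD = 85.4° gives RD at 134.5° from the x-axis; with |RD| = 24.7, D = (-13.29, -14.71). ∠RDL = 147.6° gives DL at 102.1° from the x-axis; with |DL| = 27.5, L = (-19.06, 12.18). Then |KL| = |L − K| = 46.70.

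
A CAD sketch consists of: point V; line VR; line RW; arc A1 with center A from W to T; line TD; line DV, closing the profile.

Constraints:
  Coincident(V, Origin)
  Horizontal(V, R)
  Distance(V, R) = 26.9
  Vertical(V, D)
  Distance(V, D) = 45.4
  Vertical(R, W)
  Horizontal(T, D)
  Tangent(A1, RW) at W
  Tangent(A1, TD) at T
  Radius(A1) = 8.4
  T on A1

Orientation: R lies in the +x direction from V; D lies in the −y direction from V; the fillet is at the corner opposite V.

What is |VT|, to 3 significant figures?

49.0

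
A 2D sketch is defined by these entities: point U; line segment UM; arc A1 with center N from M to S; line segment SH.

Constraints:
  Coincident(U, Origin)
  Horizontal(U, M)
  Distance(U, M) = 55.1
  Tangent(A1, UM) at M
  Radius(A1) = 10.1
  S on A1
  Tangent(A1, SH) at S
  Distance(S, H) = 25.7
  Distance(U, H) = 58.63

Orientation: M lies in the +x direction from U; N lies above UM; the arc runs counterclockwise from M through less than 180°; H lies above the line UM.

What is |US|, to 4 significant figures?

64.96

U is at the origin; UM is horizontal with |UM| = 55.1 and M on the +x side, so M = (55.10, 0.000). Tangency of A1 to UM means the radius NM is perpendicular to UM, so N = M + (0, 10.1) = (55.10, 10.10). Since NS ⟂ SH (tangency), |NH| = √(10.1² + 25.7²) = 27.61 regardless of where S sits on A1. So H lies on both circle(U, 58.63) and circle(N, 27.61); the above-UM intersection is H = (46.11, 36.21). S is the foot of the tangent from H: S = (62.79, 16.65).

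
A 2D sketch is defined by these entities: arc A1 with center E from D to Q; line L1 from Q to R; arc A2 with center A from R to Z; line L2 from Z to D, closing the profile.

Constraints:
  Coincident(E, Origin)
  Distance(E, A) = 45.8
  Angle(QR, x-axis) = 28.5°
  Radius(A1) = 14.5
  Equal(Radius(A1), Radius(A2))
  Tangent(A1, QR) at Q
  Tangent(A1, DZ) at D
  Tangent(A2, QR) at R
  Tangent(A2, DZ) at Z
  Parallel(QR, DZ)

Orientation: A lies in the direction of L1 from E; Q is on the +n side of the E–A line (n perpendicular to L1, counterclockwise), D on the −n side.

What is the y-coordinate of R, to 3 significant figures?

34.6

Tangency of A1 to both parallel lines with radius 14.5 puts Q and D at E ± 14.5·n: Q = (-6.92, 12.7), D = (6.92, -12.7). Equal radii place R and Z the same way about A: R = A + 14.5·n = (33.3, 34.6), Z = A − 14.5·n = (47.2, 9.11). So R.y = 34.6.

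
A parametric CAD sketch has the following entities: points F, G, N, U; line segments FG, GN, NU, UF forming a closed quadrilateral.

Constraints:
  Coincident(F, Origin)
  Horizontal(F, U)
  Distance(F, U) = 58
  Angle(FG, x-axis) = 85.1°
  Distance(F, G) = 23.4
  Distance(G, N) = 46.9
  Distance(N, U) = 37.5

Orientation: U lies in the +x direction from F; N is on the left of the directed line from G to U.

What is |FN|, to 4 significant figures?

59.29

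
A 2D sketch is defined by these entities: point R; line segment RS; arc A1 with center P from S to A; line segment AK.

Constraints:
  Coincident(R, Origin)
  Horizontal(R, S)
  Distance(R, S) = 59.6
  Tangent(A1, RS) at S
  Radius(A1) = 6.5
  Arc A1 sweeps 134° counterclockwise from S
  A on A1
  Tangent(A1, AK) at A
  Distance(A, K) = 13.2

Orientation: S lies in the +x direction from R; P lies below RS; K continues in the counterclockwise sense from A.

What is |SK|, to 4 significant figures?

21.00

R is at the origin; R and S share the same y with |RS| = 59.6 and S on the +x side, so S = (59.60, 0.000). The tangent condition forces PS to be normal to RS, so P = S + (0, -6.5) = (59.60, -6.500). On A1, S sits at bearing 90° from P; a 134° counterclockwise sweep puts A at bearing 224°, so A = P + 6.5·(cos 224°, sin 224°) = (54.92, -11.02). Tangency of A1 to AK means the radius PA is perpendicular to AK, so AK runs along (−sin 224°, cos 224°); with |AK| = 13.2, K = (64.09, -20.51). Then |SK| = |K − S| = 21.00.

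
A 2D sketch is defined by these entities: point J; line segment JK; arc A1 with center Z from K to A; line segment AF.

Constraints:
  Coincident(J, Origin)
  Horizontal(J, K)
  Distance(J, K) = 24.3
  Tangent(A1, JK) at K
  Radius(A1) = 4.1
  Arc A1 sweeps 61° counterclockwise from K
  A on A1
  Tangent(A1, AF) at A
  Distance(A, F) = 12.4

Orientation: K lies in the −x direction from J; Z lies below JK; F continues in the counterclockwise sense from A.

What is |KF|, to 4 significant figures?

16.12

J is at the origin; JK is horizontal with |JK| = 24.3 and K on the −x side, so K = (-24.30, 0.000). Since A1 is tangent to JK there, ZK ⟂ JK, so Z = K + (0, -4.1) = (-24.30, -4.100). On A1, K sits at bearing 90° from Z; a 61° counterclockwise sweep puts A at bearing 151°, so A = Z + 4.1·(cos 151°, sin 151°) = (-27.89, -2.112). The tangent condition forces ZA to be normal to AF, so AF runs along (−sin 151°, cos 151°); with |AF| = 12.4, F = (-33.90, -12.96). Then |KF| = |F − K| = 16.12.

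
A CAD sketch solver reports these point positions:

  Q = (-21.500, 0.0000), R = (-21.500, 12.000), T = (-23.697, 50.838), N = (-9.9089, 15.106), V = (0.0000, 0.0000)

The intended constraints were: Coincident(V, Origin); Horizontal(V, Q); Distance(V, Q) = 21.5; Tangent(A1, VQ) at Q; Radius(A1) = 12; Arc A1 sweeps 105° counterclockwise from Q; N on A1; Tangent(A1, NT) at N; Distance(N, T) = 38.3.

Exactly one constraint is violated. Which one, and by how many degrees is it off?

Tangent(A1, NT) at N — off by 6.10°.

V = (0.00, 0.00) ✓; V.y = 0.00, Q.y = 0.00 ✓; |VQ| = 21.50 ✓; ∠(RQ, QV) = 90.00° ✓; |RQ| = 12.00 ✓; bearing(R→N) − bearing(R→Q) = 105.0° ✓; |RN| = 12.00 ✓; ∠(RN, NT) = 83.90° ✗; |NT| = 38.30 ✓.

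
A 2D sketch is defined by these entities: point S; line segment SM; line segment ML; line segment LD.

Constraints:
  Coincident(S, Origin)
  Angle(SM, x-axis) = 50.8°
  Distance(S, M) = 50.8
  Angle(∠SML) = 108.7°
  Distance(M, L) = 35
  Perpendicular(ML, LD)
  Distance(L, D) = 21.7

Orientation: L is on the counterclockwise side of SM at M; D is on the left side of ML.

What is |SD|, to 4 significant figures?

57.69

∠SML = 108.7°, so ML runs at 50.8° + (180° − 108.7°) = 122.1° from the x-axis; with |ML| = 35.0, L = M + 35.0·(cos 122.1°, sin 122.1°) = (13.51, 69.02). ML ⟂ LD; with |LD| = 21.7 on the left of ML, D = L + 21.7·(-0.8471, -0.5314) = (-4.874, 57.49). Then |SD| = |D − S| = 57.69.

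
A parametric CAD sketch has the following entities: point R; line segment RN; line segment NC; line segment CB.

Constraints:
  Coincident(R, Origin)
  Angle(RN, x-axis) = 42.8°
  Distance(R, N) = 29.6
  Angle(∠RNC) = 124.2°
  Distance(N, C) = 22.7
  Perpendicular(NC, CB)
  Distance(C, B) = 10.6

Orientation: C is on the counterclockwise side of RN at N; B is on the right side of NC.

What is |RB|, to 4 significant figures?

52.71

R is at the origin; RN runs at 42.8° with length 29.6, so N = 29.6·(cos 42.8°, sin 42.8°) = (21.72, 20.11). ∠RNC = 124.2°, so NC runs at 42.8° + (180° − 124.2°) = 98.60° from the x-axis; with |NC| = 22.7, C = N + 22.7·(cos 98.60°, sin 98.60°) = (18.32, 42.56). NC is perpendicular to CB; with |CB| = 10.6 on the right of NC, B = C + 10.6·(0.9888, 0.1495) = (28.80, 44.14). Then |RB| = |B − R| = 52.71.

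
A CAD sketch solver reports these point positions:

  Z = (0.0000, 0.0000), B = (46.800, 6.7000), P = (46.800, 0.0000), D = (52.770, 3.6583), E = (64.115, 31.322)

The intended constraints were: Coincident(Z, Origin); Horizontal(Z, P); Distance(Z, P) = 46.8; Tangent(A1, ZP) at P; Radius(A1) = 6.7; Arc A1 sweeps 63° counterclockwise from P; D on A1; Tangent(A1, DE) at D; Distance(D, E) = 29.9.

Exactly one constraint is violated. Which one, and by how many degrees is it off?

Tangent(A1, DE) at D — off by 4.70°.

Z = (0.00, 0.00) ✓; Z.y = 0.00, P.y = 0.00 ✓; |ZP| = 46.80 ✓; ∠(BP, PZ) = 90.00° ✓; |BP| = 6.700 ✓; bearing(B→D) − bearing(B→P) = 63.00° ✓; |BD| = 6.700 ✓; ∠(BD, DE) = 85.30° ✗; |DE| = 29.90 ✓.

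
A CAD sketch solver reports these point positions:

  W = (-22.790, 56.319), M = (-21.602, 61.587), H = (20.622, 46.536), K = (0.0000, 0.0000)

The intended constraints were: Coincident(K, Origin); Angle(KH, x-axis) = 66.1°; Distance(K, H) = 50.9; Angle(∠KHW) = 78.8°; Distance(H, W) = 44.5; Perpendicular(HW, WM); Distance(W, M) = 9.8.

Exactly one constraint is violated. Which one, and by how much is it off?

Distance(W, M) = 9.8 — off by 4.40.

K = (0.00, 0.00) ✓; KH at 66.10° ✓; |KH| = 50.90 ✓; ∠KHW = 78.80° ✓; |HW| = 44.50 ✓; ∠(HW, WM) = 90.01° ✓; |WM| = 5.400 ✗.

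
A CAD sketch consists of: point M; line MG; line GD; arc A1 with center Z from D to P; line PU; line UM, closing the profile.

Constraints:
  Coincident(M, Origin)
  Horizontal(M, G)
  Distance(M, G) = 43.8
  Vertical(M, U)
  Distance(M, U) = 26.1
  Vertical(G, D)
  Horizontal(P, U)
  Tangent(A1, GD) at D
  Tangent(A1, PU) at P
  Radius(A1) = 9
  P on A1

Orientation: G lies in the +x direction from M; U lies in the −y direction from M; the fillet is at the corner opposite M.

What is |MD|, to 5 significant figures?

47.020

M is at the origin; M and G share the same y with |MG| = 43.8 and G on the +x side, so G = (43.800, 0.0000). MU is vertical with |MU| = 26.1 and U on the −y side, so U = (0.0000, -26.100). The virtual corner opposite M is at (43.800, -26.100). A1 meets GD tangentially, so ZD is at right angles to GD and since A1 is tangent to PU there, ZP ⟂ PU, with radius 9.0, so the center Z sits 9.0 in from both sides at Z = (34.800, -17.100). That places the tangent points at D = (43.800, -17.100) on GD and P = (34.800, -26.100) on PU. Then |MD| = |D − M| = 47.020.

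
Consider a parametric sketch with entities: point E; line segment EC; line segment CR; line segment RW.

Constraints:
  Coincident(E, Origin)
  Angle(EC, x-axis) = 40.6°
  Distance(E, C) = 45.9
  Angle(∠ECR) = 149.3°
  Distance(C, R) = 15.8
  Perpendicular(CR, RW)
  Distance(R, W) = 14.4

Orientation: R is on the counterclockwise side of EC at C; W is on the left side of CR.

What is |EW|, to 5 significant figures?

56.001

∠ECR = 149.3°, so CR runs at 40.6° + (180° − 149.3°) = 71.300° from the x-axis; with |CR| = 15.8, R = C + 15.8·(cos 71.300°, sin 71.300°) = (39.916, 44.836). CR ⟂ RW; with |RW| = 14.4 on the left of CR, W = R + 14.4·(-0.94721, 0.32061) = (26.276, 49.453). Then |EW| = |W − E| = 56.001.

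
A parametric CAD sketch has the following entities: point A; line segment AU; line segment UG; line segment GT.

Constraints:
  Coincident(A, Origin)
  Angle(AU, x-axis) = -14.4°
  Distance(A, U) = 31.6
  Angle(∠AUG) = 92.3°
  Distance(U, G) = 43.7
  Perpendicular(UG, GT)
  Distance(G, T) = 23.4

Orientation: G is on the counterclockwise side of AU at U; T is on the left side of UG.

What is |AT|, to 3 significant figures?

45.7

A is at the origin; AU runs at -14.4° with length 31.6, so U = 31.6·(cos -14.4°, sin -14.4°) = (30.6, -7.86). ∠AUG = 92.3°, so UG runs at -14.4° + (180° − 92.3°) = 73.3° from the x-axis; with |UG| = 43.7, G = U + 43.7·(cos 73.3°, sin 73.3°) = (43.2, 34.0). UG is perpendicular to GT; with |GT| = 23.4 on the left of UG, T = G + 23.4·(-0.958, 0.287) = (20.8, 40.7). Then |AT| = |T − A| = 45.7.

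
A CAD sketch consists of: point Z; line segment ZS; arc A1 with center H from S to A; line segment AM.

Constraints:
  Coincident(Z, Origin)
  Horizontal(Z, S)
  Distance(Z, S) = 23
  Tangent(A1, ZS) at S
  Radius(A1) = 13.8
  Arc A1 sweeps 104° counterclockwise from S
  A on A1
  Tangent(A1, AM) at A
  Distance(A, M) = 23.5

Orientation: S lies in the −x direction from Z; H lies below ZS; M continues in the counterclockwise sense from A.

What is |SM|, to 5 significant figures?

40.677

On A1, S sits at bearing 90° from H; a 104° counterclockwise sweep puts A at bearing 194°, so A = H + 13.8·(cos 194°, sin 194°) = (-36.390, -17.139). Since A1 is tangent to AM there, HA ⟂ AM, so AM runs along (−sin 194°, cos 194°); with |AM| = 23.5, M = (-30.705, -39.940). Then |SM| = |M − S| = 40.677.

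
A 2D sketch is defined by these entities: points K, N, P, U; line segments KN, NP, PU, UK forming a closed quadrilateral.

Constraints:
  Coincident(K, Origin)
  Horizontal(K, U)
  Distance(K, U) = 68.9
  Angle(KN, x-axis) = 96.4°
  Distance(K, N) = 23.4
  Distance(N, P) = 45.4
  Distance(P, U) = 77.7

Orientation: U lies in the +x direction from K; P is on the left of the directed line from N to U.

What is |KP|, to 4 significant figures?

65.33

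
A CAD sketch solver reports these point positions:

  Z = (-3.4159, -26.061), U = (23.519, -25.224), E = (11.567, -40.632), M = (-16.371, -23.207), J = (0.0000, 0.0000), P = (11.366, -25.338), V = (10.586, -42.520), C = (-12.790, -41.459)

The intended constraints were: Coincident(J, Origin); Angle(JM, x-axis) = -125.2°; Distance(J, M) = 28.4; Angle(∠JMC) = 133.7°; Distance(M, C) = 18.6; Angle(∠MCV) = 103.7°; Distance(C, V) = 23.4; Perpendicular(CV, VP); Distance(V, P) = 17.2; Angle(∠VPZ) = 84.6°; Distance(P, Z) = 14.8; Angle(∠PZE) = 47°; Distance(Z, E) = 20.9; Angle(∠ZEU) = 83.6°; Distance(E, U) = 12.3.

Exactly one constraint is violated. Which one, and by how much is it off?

Distance(E, U) = 12.3 — off by 7.20.

J = (0.00, 0.00) ✓; JM at -125.2° ✓; |JM| = 28.40 ✓; ∠JMC = 133.7° ✓; |MC| = 18.60 ✓; ∠MCV = 103.7° ✓; |CV| = 23.40 ✓; ∠(CV, VP) = 90.00° ✓; |VP| = 17.20 ✓; ∠VPZ = 84.60° ✓; |PZ| = 14.80 ✓; ∠PZE = 47.00° ✓; |ZE| = 20.90 ✓; ∠ZEU = 83.60° ✓; |EU| = 19.50 ✗.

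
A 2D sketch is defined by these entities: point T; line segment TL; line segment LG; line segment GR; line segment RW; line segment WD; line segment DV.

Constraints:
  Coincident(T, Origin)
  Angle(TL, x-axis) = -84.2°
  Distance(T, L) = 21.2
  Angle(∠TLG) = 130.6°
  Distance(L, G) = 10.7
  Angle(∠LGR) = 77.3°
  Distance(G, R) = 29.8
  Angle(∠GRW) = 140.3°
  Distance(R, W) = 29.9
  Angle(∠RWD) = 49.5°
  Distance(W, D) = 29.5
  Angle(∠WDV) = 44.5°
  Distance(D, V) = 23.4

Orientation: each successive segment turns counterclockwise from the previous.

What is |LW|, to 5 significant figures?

51.191

∠LGR = 77.3° gives GR at 67.900° from the x-axis; with |GR| = 29.8, R = (22.140, 0.41245). ∠GRW = 140.3° gives RW at 107.60° from the x-axis; with |RW| = 29.9, W = (13.099, 28.913). Then |LW| = |W − L| = 51.191.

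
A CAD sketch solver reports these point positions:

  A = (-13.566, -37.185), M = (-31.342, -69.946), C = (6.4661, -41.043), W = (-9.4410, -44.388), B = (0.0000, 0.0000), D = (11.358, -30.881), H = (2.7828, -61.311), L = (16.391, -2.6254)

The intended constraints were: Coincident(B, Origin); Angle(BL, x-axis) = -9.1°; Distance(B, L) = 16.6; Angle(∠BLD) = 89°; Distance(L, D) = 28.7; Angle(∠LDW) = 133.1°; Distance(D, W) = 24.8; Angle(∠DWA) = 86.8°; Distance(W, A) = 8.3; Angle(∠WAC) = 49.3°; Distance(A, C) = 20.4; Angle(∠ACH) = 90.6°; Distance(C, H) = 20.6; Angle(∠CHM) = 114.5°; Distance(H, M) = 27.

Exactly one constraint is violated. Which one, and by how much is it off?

Distance(H, M) = 27 — off by 8.20.

B = (0.00, 0.00) ✓; BL at -9.100° ✓; |BL| = 16.60 ✓; ∠BLD = 89.00° ✓; |LD| = 28.70 ✓; ∠LDW = 133.1° ✓; |DW| = 24.80 ✓; ∠DWA = 86.80° ✓; |WA| = 8.301 ✓; ∠WAC = 49.30° ✓; |AC| = 20.40 ✓; ∠ACH = 90.60° ✓; |CH| = 20.60 ✓; ∠CHM = 114.5° ✓; |HM| = 35.20 ✗.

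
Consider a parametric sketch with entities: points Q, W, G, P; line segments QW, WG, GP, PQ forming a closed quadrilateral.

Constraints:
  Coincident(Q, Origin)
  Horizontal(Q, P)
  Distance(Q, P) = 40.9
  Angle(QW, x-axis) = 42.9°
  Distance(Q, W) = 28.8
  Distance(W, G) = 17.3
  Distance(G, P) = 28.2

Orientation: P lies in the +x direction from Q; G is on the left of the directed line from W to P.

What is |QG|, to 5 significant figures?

45.753

Q is at the origin; Q and P share the same y with |QP| = 40.9 and P in +x, so P = (40.9, 0). QW runs at 42.9° with |QW| = 28.8, so W = (21.097, 19.605). G is determined by |WG| = 17.3 and |GP| = 28.2 together: it lies at the intersection of circle(W, 17.3) and circle(P, 28.2). With |WP| = 27.866, the foot of the radical line on WP is 5.0339 from W and the perpendicular offset is √(17.3² − 5.0339²) = 16.551. Taking the left-of-WP solution: G = (36.319, 27.825).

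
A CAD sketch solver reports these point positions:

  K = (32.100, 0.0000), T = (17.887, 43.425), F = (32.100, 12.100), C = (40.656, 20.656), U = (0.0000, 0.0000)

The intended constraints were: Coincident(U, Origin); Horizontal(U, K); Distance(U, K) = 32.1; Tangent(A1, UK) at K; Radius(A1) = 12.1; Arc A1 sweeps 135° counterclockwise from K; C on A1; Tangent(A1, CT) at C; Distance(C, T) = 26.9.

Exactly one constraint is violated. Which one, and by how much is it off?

Distance(C, T) = 26.9 — off by 5.30.

U = (0.00, 0.00) ✓; U.y = 0.00, K.y = 0.00 ✓; |UK| = 32.10 ✓; ∠(FK, KU) = 90.00° ✓; |FK| = 12.10 ✓; bearing(F→C) − bearing(F→K) = 135.0° ✓; |FC| = 12.10 ✓; ∠(FC, CT) = 90.00° ✓; |CT| = 32.20 ✗.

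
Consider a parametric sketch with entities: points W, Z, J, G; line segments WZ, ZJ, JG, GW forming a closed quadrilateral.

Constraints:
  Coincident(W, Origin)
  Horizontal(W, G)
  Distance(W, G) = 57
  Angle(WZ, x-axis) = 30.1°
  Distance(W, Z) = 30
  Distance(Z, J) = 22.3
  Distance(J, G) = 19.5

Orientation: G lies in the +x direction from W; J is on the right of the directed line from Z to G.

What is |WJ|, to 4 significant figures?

38.06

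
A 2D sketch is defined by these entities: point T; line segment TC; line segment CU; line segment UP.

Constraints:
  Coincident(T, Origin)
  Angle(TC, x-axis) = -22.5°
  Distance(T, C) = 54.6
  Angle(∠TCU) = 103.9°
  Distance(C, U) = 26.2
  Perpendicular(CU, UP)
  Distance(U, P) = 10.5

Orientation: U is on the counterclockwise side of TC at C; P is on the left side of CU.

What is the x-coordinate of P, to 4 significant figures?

57.54

T is at the origin; TC runs at -22.5° with length 54.6, so C = 54.6·(cos -22.5°, sin -22.5°) = (50.44, -20.89). ∠TCU = 103.9°, so CU runs at -22.5° + (180° − 103.9°) = 53.60° from the x-axis; with |CU| = 26.2, U = C + 26.2·(cos 53.60°, sin 53.60°) = (65.99, 0.1937). CU is perpendicular to UP; with |UP| = 10.5 on the left of CU, P = U + 10.5·(-0.8049, 0.5934) = (57.54, 6.425). So P.x = 57.54.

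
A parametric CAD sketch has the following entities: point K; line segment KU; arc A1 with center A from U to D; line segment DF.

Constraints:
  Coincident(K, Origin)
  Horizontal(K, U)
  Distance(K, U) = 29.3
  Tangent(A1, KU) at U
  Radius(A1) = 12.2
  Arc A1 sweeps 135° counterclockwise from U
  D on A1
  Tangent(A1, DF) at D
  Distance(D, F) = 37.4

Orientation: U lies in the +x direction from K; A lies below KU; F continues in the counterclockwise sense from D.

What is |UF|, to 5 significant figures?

50.519

K is at the origin; KU is horizontal with |KU| = 29.3 and U on the +x side, so U = (29.300, 0.0000). Tangency of A1 to KU means the radius AU is perpendicular to KU, so A = U + (0, -12.2) = (29.300, -12.200). On A1, U sits at bearing 90° from A; a 135° counterclockwise sweep puts D at bearing 225°, so D = A + 12.2·(cos 225°, sin 225°) = (20.673, -20.827). The tangent condition forces AD to be normal to DF, so DF runs along (−sin 225°, cos 225°); with |DF| = 37.4, F = (47.119, -47.272). Then |UF| = |F − U| = 50.519.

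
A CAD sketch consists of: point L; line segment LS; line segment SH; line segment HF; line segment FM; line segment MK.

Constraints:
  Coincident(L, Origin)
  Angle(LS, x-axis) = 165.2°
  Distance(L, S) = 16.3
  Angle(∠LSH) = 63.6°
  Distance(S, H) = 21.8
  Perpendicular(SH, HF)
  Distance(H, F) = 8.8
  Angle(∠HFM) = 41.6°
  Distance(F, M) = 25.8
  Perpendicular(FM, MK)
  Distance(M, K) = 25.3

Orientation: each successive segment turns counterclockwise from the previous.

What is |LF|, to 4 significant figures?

15.67

∠LSH = 63.6° gives SH at -78.40° from the x-axis; with |SH| = 21.8, H = (-11.38, -17.19). The perpendicularity gives HF at right angles to SH, so HF runs at 11.60°; with |HF| = 8.8, F = (-2.755, -15.42). Then |LF| = |F − L| = 15.67.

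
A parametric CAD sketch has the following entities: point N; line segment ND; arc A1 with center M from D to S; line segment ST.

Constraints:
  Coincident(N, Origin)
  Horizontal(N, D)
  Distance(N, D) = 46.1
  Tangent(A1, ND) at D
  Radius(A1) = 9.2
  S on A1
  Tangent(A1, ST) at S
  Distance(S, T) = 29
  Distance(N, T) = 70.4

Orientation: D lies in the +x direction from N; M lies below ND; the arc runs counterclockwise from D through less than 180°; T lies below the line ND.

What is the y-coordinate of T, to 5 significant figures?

-36.002

N is at the origin; N and D share the same y with |ND| = 46.1 and D on the +x side, so D = (46.100, 0.0000). A1 meets ND tangentially, so MD is at right angles to ND, so M = D + (0, -9.2) = (46.100, -9.2000). Since MS ⟂ ST (tangency), |MT| = √(9.2² + 29.0²) = 30.424 regardless of where S sits on A1. So T lies on both circle(N, 70.4) and circle(M, 30.424); the below-ND intersection is T = (60.498, -36.002). S is the foot of the tangent from T: S = (39.691, -15.801).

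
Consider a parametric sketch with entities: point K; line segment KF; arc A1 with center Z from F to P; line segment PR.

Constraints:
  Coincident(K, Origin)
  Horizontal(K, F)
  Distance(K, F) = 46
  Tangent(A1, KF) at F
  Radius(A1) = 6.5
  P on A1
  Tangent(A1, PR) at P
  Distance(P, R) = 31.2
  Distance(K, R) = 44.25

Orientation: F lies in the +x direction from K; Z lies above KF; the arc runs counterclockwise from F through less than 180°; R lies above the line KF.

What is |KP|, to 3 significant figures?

51.9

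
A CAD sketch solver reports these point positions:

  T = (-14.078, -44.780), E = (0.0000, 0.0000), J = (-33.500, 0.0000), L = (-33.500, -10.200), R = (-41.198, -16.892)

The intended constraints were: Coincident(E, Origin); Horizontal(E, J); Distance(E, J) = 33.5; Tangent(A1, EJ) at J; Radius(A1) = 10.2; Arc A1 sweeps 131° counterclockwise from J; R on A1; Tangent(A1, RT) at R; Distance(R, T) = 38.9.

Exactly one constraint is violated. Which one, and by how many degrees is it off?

Tangent(A1, RT) at R — off by 3.20°.

E = (0.00, 0.00) ✓; E.y = 0.00, J.y = 0.00 ✓; |EJ| = 33.50 ✓; ∠(LJ, JE) = 90.00° ✓; |LJ| = 10.20 ✓; bearing(L→R) − bearing(L→J) = 131.0° ✓; |LR| = 10.20 ✓; ∠(LR, RT) = 86.80° ✗; |RT| = 38.90 ✓.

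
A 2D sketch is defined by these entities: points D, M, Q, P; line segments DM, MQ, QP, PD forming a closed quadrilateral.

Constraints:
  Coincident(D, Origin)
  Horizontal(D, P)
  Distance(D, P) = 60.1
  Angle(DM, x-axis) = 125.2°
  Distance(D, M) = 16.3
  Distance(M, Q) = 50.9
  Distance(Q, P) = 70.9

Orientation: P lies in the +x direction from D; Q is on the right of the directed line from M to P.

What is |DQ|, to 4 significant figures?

36.80

D is at the origin; DP is horizontal with |DP| = 60.1 and P in +x, so P = (60.1, 0). DM runs at 125.2° with |DM| = 16.3, so M = (-9.396, 13.32). Q is determined by |MQ| = 50.9 and |QP| = 70.9 together: it lies at the intersection of circle(M, 50.9) and circle(P, 70.9). With |MP| = 70.76, the foot of the radical line on MP is 18.17 from M and the perpendicular offset is √(50.9² − 18.17²) = 47.55. Taking the right-of-MP solution: Q = (-0.5031, -36.80).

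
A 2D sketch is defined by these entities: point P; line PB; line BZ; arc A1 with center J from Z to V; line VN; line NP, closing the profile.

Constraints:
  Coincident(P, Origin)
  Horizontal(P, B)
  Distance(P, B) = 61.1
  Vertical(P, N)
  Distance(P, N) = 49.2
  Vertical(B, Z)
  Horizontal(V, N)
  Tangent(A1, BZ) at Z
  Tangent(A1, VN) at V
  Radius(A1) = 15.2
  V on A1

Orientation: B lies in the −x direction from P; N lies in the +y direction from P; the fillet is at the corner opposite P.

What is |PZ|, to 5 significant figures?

69.923

The virtual corner opposite P is at (-61.100, 49.200). Since A1 is tangent to BZ there, JZ ⟂ BZ and A1 meets VN tangentially, so JV is at right angles to VN, with radius 15.2, so the center J sits 15.2 in from both sides at J = (-45.900, 34.000). That places the tangent points at Z = (-61.100, 34.000) on BZ and V = (-45.900, 49.200) on VN. Then |PZ| = |Z − P| = 69.923.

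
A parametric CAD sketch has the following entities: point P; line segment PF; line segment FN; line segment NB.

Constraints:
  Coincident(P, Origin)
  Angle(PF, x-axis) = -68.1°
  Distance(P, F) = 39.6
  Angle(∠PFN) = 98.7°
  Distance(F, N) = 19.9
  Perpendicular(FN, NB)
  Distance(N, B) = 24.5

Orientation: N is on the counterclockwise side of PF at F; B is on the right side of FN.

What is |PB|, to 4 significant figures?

68.71

∠PFN = 98.7°, so FN runs at -68.1° + (180° − 98.7°) = 13.20° from the x-axis; with |FN| = 19.9, N = F + 19.9·(cos 13.20°, sin 13.20°) = (34.14, -32.20). The perpendicularity gives NB at right angles to FN; with |NB| = 24.5 on the right of FN, B = N + 24.5·(0.2284, -0.9736) = (39.74, -56.05). Then |PB| = |B − P| = 68.71.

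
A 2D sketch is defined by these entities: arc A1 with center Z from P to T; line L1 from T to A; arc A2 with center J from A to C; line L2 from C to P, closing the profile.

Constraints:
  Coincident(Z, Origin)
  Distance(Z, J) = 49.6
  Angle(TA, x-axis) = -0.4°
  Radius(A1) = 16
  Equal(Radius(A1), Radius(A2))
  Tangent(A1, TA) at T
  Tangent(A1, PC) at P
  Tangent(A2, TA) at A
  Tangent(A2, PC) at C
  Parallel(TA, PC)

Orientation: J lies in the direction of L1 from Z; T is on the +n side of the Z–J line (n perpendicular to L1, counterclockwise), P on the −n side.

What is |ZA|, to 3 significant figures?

52.1

The slot axis is L1's direction at -0.4°, so u = (cos -0.4°, sin -0.4°) = (1.00, -0.00698) and n = (−sin -0.4°, cos -0.4°) = (0.00698, 1.00). Z is at the origin and J lies 49.6 along u from Z, so J = 49.6·u = (49.6, -0.346). Tangency of A1 to both parallel lines with radius 16.0 puts T and P at Z ± 16.0·n: T = (0.112, 16.0), P = (-0.112, -16.0). Equal radii place A and C the same way about J: A = J + 16.0·n = (49.7, 15.7), C = J − 16.0·n = (49.5, -16.3). Then |ZA| = |A − Z| = 52.1.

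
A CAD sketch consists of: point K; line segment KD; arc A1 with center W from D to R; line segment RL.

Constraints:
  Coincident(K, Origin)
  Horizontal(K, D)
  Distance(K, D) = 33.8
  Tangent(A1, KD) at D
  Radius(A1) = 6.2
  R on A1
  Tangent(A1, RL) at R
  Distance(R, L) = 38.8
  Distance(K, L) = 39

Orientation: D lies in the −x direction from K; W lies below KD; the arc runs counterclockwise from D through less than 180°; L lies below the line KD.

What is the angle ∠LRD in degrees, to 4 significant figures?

112.0°

Checks: |WD| = 6.200 ✓; |WR| = 6.200 ✓; ∠(WR, RL) = 90.00° ✓; |RL| = 38.80 ✓; |KL| = 39.00 ✓.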